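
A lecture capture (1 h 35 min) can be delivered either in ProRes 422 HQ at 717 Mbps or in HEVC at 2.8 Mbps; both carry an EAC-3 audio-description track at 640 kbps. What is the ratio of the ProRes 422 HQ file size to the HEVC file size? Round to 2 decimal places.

208.62

1 h 35 min = 95 min = 5700 s
Audio: 640 kbps = 0.640 Mbps.
ProRes 422 HQ: 717.640 Mbps × 5700 s = 4090548.0 Mb = 511.318 GB.
HEVC: 3.440 Mbps × 5700 s = 19608.0 Mb = 2.451 GB.
Ratio: 511.318 / 2.451 = 208.616.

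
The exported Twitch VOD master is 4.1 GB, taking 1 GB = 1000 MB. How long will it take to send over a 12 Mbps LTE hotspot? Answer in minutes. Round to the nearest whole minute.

File: 4.1 GB = 32800.0 Mb.
At 12 Mbps: 32800.0 / 12 = 2733.3 s ≈ 45.6 minutes.

46 minutes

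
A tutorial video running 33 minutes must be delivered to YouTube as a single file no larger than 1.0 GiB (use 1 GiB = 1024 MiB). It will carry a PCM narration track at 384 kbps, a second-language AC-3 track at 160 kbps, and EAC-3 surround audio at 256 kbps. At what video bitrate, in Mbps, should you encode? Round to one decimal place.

Budget: 1.0 GiB = 8589.9 Mb.
33 min = 1980 s
Total bitrate budget: 8589.9 Mb / 1980 s = 4.338 Mbps.
Audio total: 384 + 160 + 256 = 800 kbps = 0.800 Mbps.
Video: 4.338 − 0.800 = 3.538 Mbps.

3.5 Mbps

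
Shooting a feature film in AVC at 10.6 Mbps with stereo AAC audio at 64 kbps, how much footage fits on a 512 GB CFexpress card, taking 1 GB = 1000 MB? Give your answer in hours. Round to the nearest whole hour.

107 hours

Audio: 64 kbps = 0.064 Mbps.
Total bitrate: 10.6 + 0.064 = 10.664 Mbps.
Capacity: 512 GB = 4,096,000 Mb.
Recording time: 4,096,000 / 10.664 = 384,096 s ≈ 107 hours.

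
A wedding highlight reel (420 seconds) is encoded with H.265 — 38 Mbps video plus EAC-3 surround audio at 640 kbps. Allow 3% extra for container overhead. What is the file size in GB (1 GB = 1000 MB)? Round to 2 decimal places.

2.09 GB

Audio: 640 kbps = 0.640 Mbps.
Total bitrate: 38 + 0.640 = 38.640 Mbps.
Stream data: 38.640 Mbps × 420 s = 16228.8 Mb.
With 3% container overhead: ×1.03.
16,716 Mb ÷ 8 = 2,089 MB → 2.089 GB.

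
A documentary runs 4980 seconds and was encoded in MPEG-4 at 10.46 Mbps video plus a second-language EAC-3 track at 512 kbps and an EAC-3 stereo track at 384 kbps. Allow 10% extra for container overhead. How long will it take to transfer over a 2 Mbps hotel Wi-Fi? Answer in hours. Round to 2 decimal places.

8.64 hours

Audio total: 512 + 384 = 896 kbps = 0.896 Mbps.
Total bitrate: 11.356 Mbps.
File: 11.356 Mbps × 4980 s = 56552.9 Mb.
With 10% container overhead: ×1.10. → 62208.2 Mb.
At 2 Mbps: 62208.2 / 2 = 31104.1 s ≈ 8.64 hours.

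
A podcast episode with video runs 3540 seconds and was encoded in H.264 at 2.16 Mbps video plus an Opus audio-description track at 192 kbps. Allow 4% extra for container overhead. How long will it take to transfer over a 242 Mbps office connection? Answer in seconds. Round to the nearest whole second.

Audio: 192 kbps = 0.192 Mbps.
Total bitrate: 2.352 Mbps.
File: 2.352 Mbps × 3540 s = 8326.1 Mb.
With 4% container overhead: ×1.04. → 8659.1 Mb.
At 242 Mbps: 8659.1 / 242 = 35.8 s ≈ 35.8 seconds.

36 seconds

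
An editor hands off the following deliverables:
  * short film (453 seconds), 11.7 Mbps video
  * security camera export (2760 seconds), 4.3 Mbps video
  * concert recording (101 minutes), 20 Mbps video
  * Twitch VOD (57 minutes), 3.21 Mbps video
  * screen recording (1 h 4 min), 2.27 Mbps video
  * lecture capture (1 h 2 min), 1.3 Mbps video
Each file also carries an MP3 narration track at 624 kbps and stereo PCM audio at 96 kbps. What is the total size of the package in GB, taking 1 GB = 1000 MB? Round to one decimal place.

22.2 GB

Audio total: 624 + 96 = 720 kbps = 0.720 Mbps.
short film: 12.420 Mbps × 453 s = 5626.3 Mb
security camera export: 5.020 Mbps × 2760 s = 13855.2 Mb
concert recording: 20.720 Mbps × 6060 s = 125563.2 Mb
Twitch VOD: 3.930 Mbps × 3420 s = 13440.6 Mb
screen recording: 2.990 Mbps × 3840 s = 11481.6 Mb
lecture capture: 2.020 Mbps × 3720 s = 7514.4 Mb
Total: 177481.3 Mb = 22185.2 MB.
= 22.19 GB.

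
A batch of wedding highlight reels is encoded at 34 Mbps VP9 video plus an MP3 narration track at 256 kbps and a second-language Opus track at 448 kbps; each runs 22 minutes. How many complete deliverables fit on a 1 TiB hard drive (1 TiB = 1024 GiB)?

22 min = 1320 s
Audio total: 256 + 448 = 704 kbps = 0.704 Mbps.
Total bitrate: 34.704 Mbps.
Per item: 34.704 Mbps × 1320 s = 45,809 Mb = 5,726 MB.
Capacity: 1 TiB = 8,796,093 Mb; 192.02 items → 192 complete.

192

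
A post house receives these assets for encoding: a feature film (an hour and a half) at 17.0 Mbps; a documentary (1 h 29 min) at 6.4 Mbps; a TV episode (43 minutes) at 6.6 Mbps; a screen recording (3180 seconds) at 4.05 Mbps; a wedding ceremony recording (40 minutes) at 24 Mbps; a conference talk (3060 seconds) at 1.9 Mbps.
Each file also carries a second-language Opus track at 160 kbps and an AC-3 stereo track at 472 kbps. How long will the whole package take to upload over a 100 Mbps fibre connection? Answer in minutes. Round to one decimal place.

38.9 minutes

Audio total: 160 + 472 = 632 kbps = 0.632 Mbps.
feature film: 17.632 Mbps × 5400 s = 95212.8 Mb
documentary: 7.032 Mbps × 5340 s = 37550.9 Mb
TV episode: 7.232 Mbps × 2580 s = 18658.6 Mb
screen recording: 4.682 Mbps × 3180 s = 14888.8 Mb
wedding ceremony recording: 24.632 Mbps × 2400 s = 59116.8 Mb
conference talk: 2.532 Mbps × 3060 s = 7747.9 Mb
Total: 233175.7 Mb = 29147.0 MB.
At 100 Mbps: 233175.7 / 100 = 2332 s ≈ 38.9 minutes.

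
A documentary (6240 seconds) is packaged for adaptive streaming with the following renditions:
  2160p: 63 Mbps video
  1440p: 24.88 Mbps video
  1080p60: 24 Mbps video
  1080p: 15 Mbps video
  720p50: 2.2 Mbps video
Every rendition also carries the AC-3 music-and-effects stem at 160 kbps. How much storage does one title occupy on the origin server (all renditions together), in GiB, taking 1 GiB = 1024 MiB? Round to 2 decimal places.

94.35 GiB

Audio: 160 kbps = 0.160 Mbps.
Sum of rendition bitrates: (63+0.160) + (24.88+0.160) + (24+0.160) + (15+0.160) + (2.2+0.160) = 129.880 Mbps.
× 6240 s = 810,451 Mb = 101,306 MB = 94.35 GiB.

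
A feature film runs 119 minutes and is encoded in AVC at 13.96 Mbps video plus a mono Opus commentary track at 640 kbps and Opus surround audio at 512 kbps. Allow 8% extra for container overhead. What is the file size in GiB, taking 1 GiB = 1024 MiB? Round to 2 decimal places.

119 min = 7140 s
Audio total: 640 + 512 = 1152 kbps = 1.152 Mbps.
Total bitrate: 13.96 + 1.152 = 15.112 Mbps.
Stream data: 15.112 Mbps × 7140 s = 107899.7 Mb.
With 8% container overhead: ×1.08.
116,532 Mb = 14,566,456,800 bytes ÷ 1,073,741,824 = 13.57 GiB.

13.57 GiB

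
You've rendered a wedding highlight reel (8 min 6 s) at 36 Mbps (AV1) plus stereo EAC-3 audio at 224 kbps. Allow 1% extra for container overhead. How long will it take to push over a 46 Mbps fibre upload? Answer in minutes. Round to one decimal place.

8 min 6 s = 486 s
Audio: 224 kbps = 0.224 Mbps.
Total bitrate: 36.224 Mbps.
File: 36.224 Mbps × 486 s = 17604.9 Mb.
With 1% container overhead: ×1.01. → 17780.9 Mb.
At 46 Mbps: 17780.9 / 46 = 386.5 s ≈ 6.44 minutes.

6.4 minutes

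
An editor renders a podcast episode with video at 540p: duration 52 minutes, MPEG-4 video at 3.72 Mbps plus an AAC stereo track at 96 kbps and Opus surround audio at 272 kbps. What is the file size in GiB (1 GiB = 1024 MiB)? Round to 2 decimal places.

1.48 GiB

52 min = 3120 s
Audio total: 96 + 272 = 368 kbps = 0.368 Mbps.
Total bitrate: 3.72 + 0.368 = 4.088 Mbps.
Stream data: 4.088 Mbps × 3120 s = 12754.6 Mb.
12,755 Mb = 1,594,320,000 bytes ÷ 1,073,741,824 = 1.485 GiB.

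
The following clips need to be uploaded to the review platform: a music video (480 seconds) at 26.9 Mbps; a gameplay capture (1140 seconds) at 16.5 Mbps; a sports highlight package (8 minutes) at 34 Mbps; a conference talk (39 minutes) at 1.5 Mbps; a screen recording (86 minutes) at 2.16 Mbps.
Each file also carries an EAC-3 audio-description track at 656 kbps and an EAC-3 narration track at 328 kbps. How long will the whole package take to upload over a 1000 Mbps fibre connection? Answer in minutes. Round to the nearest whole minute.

1 minutes

Audio total: 656 + 328 = 984 kbps = 0.984 Mbps.
music video: 27.884 Mbps × 480 s = 13384.3 Mb
gameplay capture: 17.484 Mbps × 1140 s = 19931.8 Mb
sports highlight package: 34.984 Mbps × 480 s = 16792.3 Mb
conference talk: 2.484 Mbps × 2340 s = 5812.6 Mb
screen recording: 3.144 Mbps × 5160 s = 16223.0 Mb
Total: 72144.0 Mb = 9018.0 MB.
At 1000 Mbps: 72144.0 / 1000 = 72 s ≈ 1.2 minutes.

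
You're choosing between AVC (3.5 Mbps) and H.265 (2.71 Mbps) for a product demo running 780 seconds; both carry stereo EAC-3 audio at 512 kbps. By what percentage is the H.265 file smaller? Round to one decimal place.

Audio: 512 kbps = 0.512 Mbps.
AVC: 4.012 Mbps × 780 s = 3129.4 Mb = 391.170 MB.
H.265: 3.222 Mbps × 780 s = 2513.2 Mb = 314.145 MB.
Reduction: (1 − 314.145/391.170) × 100 = 19.69%.

19.7%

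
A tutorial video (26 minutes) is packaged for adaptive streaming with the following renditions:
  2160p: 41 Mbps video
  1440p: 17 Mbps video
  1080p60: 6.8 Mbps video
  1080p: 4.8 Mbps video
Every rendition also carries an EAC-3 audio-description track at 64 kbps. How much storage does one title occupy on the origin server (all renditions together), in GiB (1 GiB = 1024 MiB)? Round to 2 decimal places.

26 min = 1560 s
Audio: 64 kbps = 0.064 Mbps.
Sum of rendition bitrates: (41+0.064) + (17+0.064) + (6.8+0.064) + (4.8+0.064) = 69.856 Mbps.
× 1560 s = 108,975 Mb = 13,622 MB = 12.69 GiB.

12.69 GiB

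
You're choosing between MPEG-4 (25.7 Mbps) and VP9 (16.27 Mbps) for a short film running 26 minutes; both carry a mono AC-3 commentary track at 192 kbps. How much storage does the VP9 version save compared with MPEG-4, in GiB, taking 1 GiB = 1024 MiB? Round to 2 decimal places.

1.71 GiB

26 min = 1560 s
Audio: 192 kbps = 0.192 Mbps.
MPEG-4: 25.892 Mbps × 1560 s = 40391.5 Mb = 4.702 GiB.
VP9: 16.462 Mbps × 1560 s = 25680.7 Mb = 2.990 GiB.
Saving: 4.702 − 2.990 = 1.713 GiB.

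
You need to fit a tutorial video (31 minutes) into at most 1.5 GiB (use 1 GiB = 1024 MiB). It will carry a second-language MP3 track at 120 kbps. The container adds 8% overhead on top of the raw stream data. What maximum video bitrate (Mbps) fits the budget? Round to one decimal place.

6.3 Mbps

Budget: 1.5 GiB = 12884.9 Mb.
Stream payload after overhead: 12884.9 / 1.08 = 11930.5 Mb.
31 min = 1860 s
Total bitrate budget: 11930.5 Mb / 1860 s = 6.414 Mbps.
Audio: 120 kbps = 0.120 Mbps.
Video: 6.414 − 0.120 = 6.294 Mbps.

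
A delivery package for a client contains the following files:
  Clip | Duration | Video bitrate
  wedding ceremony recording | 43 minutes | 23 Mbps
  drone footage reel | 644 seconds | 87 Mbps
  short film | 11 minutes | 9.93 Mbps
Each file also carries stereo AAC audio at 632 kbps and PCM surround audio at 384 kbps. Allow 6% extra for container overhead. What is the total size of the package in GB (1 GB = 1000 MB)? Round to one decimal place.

16.7 GB

Audio total: 632 + 384 = 1016 kbps = 1.016 Mbps.
wedding ceremony recording: 24.016 Mbps × 2580 s × 1.06 = 65679.0 Mb
drone footage reel: 88.016 Mbps × 644 s × 1.06 = 60083.2 Mb
short film: 10.946 Mbps × 660 s × 1.06 = 7657.8 Mb
Total: 133420.0 Mb = 16677.5 MB.
= 16.68 GB.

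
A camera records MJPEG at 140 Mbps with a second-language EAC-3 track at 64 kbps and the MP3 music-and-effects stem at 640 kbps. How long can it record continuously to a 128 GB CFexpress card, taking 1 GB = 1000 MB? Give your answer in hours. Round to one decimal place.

2.0 hours

Audio total: 64 + 640 = 704 kbps = 0.704 Mbps.
Total bitrate: 140 + 0.704 = 140.704 Mbps.
Capacity: 128 GB = 1,024,000 Mb.
Recording time: 1,024,000 / 140.704 = 7,278 s ≈ 2.02 hours.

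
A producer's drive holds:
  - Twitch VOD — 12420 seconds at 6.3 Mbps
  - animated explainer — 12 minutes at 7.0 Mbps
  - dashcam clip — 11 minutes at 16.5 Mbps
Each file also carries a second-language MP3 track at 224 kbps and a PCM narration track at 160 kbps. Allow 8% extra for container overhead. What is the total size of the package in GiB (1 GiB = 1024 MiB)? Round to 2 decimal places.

12.51 GiB

Audio total: 224 + 160 = 384 kbps = 0.384 Mbps.
Twitch VOD: 6.684 Mbps × 12420 s × 1.08 = 89656.5 Mb
animated explainer: 7.384 Mbps × 720 s × 1.08 = 5741.8 Mb
dashcam clip: 16.884 Mbps × 660 s × 1.08 = 12034.9 Mb
Total: 107433.2 Mb = 13429.2 MB.
= 12.51 GiB.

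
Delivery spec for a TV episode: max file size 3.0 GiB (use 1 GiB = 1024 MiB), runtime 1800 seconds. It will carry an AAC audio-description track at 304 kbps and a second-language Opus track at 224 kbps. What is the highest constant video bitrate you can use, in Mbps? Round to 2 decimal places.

Budget: 3.0 GiB = 25769.8 Mb.
Total bitrate budget: 25769.8 Mb / 1800 s = 14.317 Mbps.
Audio total: 304 + 224 = 528 kbps = 0.528 Mbps.
Video: 14.317 − 0.528 = 13.789 Mbps.

13.79 Mbps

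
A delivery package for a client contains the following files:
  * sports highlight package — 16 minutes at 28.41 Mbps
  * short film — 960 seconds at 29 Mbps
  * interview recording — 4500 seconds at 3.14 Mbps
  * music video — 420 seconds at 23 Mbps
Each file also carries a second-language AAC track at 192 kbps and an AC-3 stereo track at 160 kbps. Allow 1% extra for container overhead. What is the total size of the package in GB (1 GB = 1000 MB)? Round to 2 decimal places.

Audio total: 192 + 160 = 352 kbps = 0.352 Mbps.
sports highlight package: 28.762 Mbps × 960 s × 1.01 = 27887.6 Mb
short film: 29.352 Mbps × 960 s × 1.01 = 28459.7 Mb
interview recording: 3.492 Mbps × 4500 s × 1.01 = 15871.1 Mb
music video: 23.352 Mbps × 420 s × 1.01 = 9905.9 Mb
Total: 82124.4 Mb = 10265.5 MB.
= 10.27 GB.

10.27 GB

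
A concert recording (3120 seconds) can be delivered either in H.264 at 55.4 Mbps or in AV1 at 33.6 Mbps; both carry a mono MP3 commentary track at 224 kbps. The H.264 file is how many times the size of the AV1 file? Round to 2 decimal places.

1.64

Audio: 224 kbps = 0.224 Mbps.
H.264: 55.624 Mbps × 3120 s = 173546.9 Mb = 21.693 GB.
AV1: 33.824 Mbps × 3120 s = 105530.9 Mb = 13.191 GB.
Ratio: 21.693 / 13.191 = 1.645.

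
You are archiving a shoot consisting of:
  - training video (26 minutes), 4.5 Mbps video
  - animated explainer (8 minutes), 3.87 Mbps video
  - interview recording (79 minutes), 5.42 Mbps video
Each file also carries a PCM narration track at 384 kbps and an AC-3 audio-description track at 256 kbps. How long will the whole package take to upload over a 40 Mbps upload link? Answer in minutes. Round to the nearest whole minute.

Audio total: 384 + 256 = 640 kbps = 0.640 Mbps.
training video: 5.140 Mbps × 1560 s = 8018.4 Mb
animated explainer: 4.510 Mbps × 480 s = 2164.8 Mb
interview recording: 6.060 Mbps × 4740 s = 28724.4 Mb
Total: 38907.6 Mb = 4863.4 MB.
At 40 Mbps: 38907.6 / 40 = 973 s ≈ 16.2 minutes.

16 minutes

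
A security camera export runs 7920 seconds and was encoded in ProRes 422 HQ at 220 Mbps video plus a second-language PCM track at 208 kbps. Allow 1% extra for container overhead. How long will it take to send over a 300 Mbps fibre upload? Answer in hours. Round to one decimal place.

Audio: 208 kbps = 0.208 Mbps.
Total bitrate: 220.208 Mbps.
File: 220.208 Mbps × 7920 s = 1744047.4 Mb.
With 1% container overhead: ×1.01. → 1761487.8 Mb.
At 300 Mbps: 1761487.8 / 300 = 5871.6 s ≈ 1.63 hours.

1.6 hours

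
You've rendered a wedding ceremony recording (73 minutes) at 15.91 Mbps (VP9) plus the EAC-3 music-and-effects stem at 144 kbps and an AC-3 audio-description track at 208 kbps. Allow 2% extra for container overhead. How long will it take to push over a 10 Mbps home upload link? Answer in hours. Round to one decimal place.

2.0 hours

73 min = 4380 s
Audio total: 144 + 208 = 352 kbps = 0.352 Mbps.
Total bitrate: 16.262 Mbps.
File: 16.262 Mbps × 4380 s = 71227.6 Mb.
With 2% container overhead: ×1.02. → 72652.1 Mb.
At 10 Mbps: 72652.1 / 10 = 7265.2 s ≈ 2.02 hours.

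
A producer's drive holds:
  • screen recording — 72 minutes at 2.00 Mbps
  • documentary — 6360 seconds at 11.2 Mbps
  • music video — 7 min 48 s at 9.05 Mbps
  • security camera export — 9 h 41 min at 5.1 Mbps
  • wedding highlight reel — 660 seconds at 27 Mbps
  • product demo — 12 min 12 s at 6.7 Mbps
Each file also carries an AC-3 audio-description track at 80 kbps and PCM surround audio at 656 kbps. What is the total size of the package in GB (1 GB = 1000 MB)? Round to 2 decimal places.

39.94 GB

Audio total: 80 + 656 = 736 kbps = 0.736 Mbps.
screen recording: 2.736 Mbps × 4320 s = 11819.5 Mb
documentary: 11.936 Mbps × 6360 s = 75913.0 Mb
music video: 9.786 Mbps × 468 s = 4579.8 Mb
security camera export: 5.836 Mbps × 34860 s = 203443.0 Mb
wedding highlight reel: 27.736 Mbps × 660 s = 18305.8 Mb
product demo: 7.436 Mbps × 732 s = 5443.2 Mb
Total: 319504.2 Mb = 39938.0 MB.
= 39.94 GB.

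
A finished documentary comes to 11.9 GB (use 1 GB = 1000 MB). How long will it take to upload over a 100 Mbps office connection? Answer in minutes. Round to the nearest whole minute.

File: 11.9 GB = 95200.0 Mb.
At 100 Mbps: 95200.0 / 100 = 952.0 s ≈ 15.9 minutes.

16 minutes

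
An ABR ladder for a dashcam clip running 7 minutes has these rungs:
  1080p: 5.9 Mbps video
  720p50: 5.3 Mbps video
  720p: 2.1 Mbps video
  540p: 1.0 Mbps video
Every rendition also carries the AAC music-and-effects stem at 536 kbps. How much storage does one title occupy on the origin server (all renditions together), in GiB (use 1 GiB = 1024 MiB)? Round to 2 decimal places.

0.80 GiB

7 min = 420 s
Audio: 536 kbps = 0.536 Mbps.
Sum of rendition bitrates: (5.9+0.536) + (5.3+0.536) + (2.1+0.536) + (1.0+0.536) = 16.444 Mbps.
× 420 s = 6,906 Mb = 863.3 MB = 0.804 GiB.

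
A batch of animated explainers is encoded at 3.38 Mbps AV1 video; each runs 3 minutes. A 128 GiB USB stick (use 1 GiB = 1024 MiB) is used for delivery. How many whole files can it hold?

1807

3 min = 180 s
Per item: 3.380 Mbps × 180 s = 608.4 Mb = 76.05 MB.
Capacity: 128 GiB = 1,099,512 Mb; 1807.22 items → 1807 complete.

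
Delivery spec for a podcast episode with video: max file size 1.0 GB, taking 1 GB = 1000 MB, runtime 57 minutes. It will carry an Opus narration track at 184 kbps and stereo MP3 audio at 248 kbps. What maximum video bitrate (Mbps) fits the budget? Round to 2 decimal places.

1.91 Mbps

Budget: 1.0 GB = 8000.0 Mb.
57 min = 3420 s
Total bitrate budget: 8000.0 Mb / 3420 s = 2.339 Mbps.
Audio total: 184 + 248 = 432 kbps = 0.432 Mbps.
Video: 2.339 − 0.432 = 1.907 Mbps.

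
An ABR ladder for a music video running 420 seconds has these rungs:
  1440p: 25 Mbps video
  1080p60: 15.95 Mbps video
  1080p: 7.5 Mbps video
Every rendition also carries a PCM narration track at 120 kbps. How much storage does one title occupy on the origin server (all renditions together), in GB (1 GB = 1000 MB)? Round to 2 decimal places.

Audio: 120 kbps = 0.120 Mbps.
Sum of rendition bitrates: (25+0.120) + (15.95+0.120) + (7.5+0.120) = 48.810 Mbps.
× 420 s = 20,500 Mb = 2,563 MB = 2.563 GB.

2.56 GB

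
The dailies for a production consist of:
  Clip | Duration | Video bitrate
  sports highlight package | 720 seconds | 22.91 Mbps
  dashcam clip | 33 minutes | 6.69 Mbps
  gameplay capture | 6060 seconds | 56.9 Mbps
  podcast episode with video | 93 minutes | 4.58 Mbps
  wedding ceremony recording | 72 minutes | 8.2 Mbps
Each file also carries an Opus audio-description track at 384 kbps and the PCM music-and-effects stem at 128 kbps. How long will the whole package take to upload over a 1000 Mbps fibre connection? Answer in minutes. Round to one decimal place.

7.4 minutes

Audio total: 384 + 128 = 512 kbps = 0.512 Mbps.
sports highlight package: 23.422 Mbps × 720 s = 16863.8 Mb
dashcam clip: 7.202 Mbps × 1980 s = 14260.0 Mb
gameplay capture: 57.412 Mbps × 6060 s = 347916.7 Mb
podcast episode with video: 5.092 Mbps × 5580 s = 28413.4 Mb
wedding ceremony recording: 8.712 Mbps × 4320 s = 37635.8 Mb
Total: 445089.7 Mb = 55636.2 MB.
At 1000 Mbps: 445089.7 / 1000 = 445 s ≈ 7.42 minutes.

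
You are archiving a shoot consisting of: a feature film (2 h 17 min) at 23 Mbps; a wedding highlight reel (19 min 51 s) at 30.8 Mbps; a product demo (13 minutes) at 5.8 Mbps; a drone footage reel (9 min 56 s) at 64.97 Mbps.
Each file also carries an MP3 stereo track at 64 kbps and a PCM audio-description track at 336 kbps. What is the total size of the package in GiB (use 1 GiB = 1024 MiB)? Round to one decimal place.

31.8 GiB

Audio total: 64 + 336 = 400 kbps = 0.400 Mbps.
feature film: 23.400 Mbps × 8220 s = 192348.0 Mb
wedding highlight reel: 31.200 Mbps × 1191 s = 37159.2 Mb
product demo: 6.200 Mbps × 780 s = 4836.0 Mb
drone footage reel: 65.370 Mbps × 596 s = 38960.5 Mb
Total: 273303.7 Mb = 34163.0 MB.
= 31.82 GiB.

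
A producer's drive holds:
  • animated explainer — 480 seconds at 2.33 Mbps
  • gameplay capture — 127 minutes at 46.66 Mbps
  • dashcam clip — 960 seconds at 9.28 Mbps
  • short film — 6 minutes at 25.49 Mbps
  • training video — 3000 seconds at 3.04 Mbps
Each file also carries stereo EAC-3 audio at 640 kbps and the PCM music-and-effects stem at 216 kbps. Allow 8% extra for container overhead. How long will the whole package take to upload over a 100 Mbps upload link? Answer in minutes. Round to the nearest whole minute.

Audio total: 640 + 216 = 856 kbps = 0.856 Mbps.
animated explainer: 3.186 Mbps × 480 s × 1.08 = 1651.6 Mb
gameplay capture: 47.516 Mbps × 7620 s × 1.08 = 391037.7 Mb
dashcam clip: 10.136 Mbps × 960 s × 1.08 = 10509.0 Mb
short film: 26.346 Mbps × 360 s × 1.08 = 10243.3 Mb
training video: 3.896 Mbps × 3000 s × 1.08 = 12623.0 Mb
Total: 426064.7 Mb = 53258.1 MB.
At 100 Mbps: 426064.7 / 100 = 4261 s ≈ 71 minutes.

71 minutes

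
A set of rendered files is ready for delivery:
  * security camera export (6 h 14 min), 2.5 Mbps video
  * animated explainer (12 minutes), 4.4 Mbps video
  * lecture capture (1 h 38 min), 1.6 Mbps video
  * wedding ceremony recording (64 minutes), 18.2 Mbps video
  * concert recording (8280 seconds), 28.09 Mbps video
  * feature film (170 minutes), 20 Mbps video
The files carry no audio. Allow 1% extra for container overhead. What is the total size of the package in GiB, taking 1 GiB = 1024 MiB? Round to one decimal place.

security camera export: 2.500 Mbps × 22440 s × 1.01 = 56661.0 Mb
animated explainer: 4.400 Mbps × 720 s × 1.01 = 3199.7 Mb
lecture capture: 1.600 Mbps × 5880 s × 1.01 = 9502.1 Mb
wedding ceremony recording: 18.200 Mbps × 3840 s × 1.01 = 70586.9 Mb
concert recording: 28.090 Mbps × 8280 s × 1.01 = 234911.1 Mb
feature film: 20.000 Mbps × 10200 s × 1.01 = 206040.0 Mb
Total: 580900.7 Mb = 72612.6 MB.
= 67.63 GiB.

67.6 GiB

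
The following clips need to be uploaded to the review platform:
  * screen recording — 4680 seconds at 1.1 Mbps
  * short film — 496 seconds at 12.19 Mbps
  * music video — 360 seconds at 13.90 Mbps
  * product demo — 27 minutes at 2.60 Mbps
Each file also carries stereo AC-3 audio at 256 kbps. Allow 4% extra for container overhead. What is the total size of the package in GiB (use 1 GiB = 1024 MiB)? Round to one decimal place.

Audio: 256 kbps = 0.256 Mbps.
screen recording: 1.356 Mbps × 4680 s × 1.04 = 6599.9 Mb
short film: 12.446 Mbps × 496 s × 1.04 = 6420.1 Mb
music video: 14.156 Mbps × 360 s × 1.04 = 5300.0 Mb
product demo: 2.856 Mbps × 1620 s × 1.04 = 4811.8 Mb
Total: 23131.9 Mb = 2891.5 MB.
= 2.693 GiB.

2.7 GiB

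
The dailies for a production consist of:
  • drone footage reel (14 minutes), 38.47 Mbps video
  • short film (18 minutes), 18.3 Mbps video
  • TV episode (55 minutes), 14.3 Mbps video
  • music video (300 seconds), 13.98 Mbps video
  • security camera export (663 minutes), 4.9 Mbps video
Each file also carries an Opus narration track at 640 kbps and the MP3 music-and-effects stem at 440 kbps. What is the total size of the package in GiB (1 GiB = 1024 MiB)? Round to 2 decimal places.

Audio total: 640 + 440 = 1080 kbps = 1.080 Mbps.
drone footage reel: 39.550 Mbps × 840 s = 33222.0 Mb
short film: 19.380 Mbps × 1080 s = 20930.4 Mb
TV episode: 15.380 Mbps × 3300 s = 50754.0 Mb
music video: 15.060 Mbps × 300 s = 4518.0 Mb
security camera export: 5.980 Mbps × 39780 s = 237884.4 Mb
Total: 347308.8 Mb = 43413.6 MB.
= 40.43 GiB.

40.43 GiB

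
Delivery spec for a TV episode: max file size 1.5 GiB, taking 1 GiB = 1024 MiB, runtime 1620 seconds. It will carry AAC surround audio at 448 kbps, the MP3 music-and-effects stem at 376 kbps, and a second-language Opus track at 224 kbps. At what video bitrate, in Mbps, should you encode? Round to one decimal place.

6.9 Mbps

Budget: 1.5 GiB = 12884.9 Mb.
Total bitrate budget: 12884.9 Mb / 1620 s = 7.954 Mbps.
Audio total: 448 + 376 + 224 = 1048 kbps = 1.048 Mbps.
Video: 7.954 − 1.048 = 6.906 Mbps.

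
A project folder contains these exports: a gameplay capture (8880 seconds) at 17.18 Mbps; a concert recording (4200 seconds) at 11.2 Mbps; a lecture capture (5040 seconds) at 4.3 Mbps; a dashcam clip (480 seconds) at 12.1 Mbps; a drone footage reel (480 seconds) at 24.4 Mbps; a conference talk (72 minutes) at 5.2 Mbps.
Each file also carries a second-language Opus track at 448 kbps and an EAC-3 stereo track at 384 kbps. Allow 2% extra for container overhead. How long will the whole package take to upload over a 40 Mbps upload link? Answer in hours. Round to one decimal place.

2.0 hours

Audio total: 448 + 384 = 832 kbps = 0.832 Mbps.
gameplay capture: 18.012 Mbps × 8880 s × 1.02 = 163145.5 Mb
concert recording: 12.032 Mbps × 4200 s × 1.02 = 51545.1 Mb
lecture capture: 5.132 Mbps × 5040 s × 1.02 = 26382.6 Mb
dashcam clip: 12.932 Mbps × 480 s × 1.02 = 6331.5 Mb
drone footage reel: 25.232 Mbps × 480 s × 1.02 = 12353.6 Mb
conference talk: 6.032 Mbps × 4320 s × 1.02 = 26579.4 Mb
Total: 286337.7 Mb = 35792.2 MB.
At 40 Mbps: 286337.7 / 40 = 7158 s ≈ 1.99 hours.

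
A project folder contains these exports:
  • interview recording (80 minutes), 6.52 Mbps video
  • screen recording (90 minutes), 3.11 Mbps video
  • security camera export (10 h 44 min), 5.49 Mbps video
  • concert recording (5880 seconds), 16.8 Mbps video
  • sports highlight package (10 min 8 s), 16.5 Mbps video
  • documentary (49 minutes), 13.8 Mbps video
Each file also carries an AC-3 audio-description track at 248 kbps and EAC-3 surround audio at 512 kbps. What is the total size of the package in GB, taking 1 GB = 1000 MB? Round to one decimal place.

Audio total: 248 + 512 = 760 kbps = 0.760 Mbps.
interview recording: 7.280 Mbps × 4800 s = 34944.0 Mb
screen recording: 3.870 Mbps × 5400 s = 20898.0 Mb
security camera export: 6.250 Mbps × 38640 s = 241500.0 Mb
concert recording: 17.560 Mbps × 5880 s = 103252.8 Mb
sports highlight package: 17.260 Mbps × 608 s = 10494.1 Mb
documentary: 14.560 Mbps × 2940 s = 42806.4 Mb
Total: 453895.3 Mb = 56736.9 MB.
= 56.74 GB.

56.7 GB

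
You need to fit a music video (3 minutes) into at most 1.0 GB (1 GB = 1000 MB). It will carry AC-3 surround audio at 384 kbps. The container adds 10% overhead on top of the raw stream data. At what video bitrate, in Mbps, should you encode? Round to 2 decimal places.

40.02 Mbps

Budget: 1.0 GB = 8000.0 Mb.
Stream payload after overhead: 8000.0 / 1.10 = 7272.7 Mb.
3 min = 180 s
Total bitrate budget: 7272.7 Mb / 180 s = 40.404 Mbps.
Audio: 384 kbps = 0.384 Mbps.
Video: 40.404 − 0.384 = 40.020 Mbps.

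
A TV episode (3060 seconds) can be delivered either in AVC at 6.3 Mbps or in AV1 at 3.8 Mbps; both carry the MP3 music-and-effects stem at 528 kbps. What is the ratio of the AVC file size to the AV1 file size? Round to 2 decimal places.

1.58

Audio: 528 kbps = 0.528 Mbps.
AVC: 6.828 Mbps × 3060 s = 20893.7 Mb = 2.612 GB.
AV1: 4.328 Mbps × 3060 s = 13243.7 Mb = 1.655 GB.
Ratio: 2.612 / 1.655 = 1.578.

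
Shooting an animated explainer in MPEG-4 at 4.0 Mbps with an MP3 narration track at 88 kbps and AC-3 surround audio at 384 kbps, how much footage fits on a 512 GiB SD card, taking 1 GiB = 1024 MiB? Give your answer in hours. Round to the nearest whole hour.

273 hours

Audio total: 88 + 384 = 472 kbps = 0.472 Mbps.
Total bitrate: 4.0 + 0.472 = 4.472 Mbps.
Capacity: 512 GiB = 4,398,047 Mb.
Recording time: 4,398,047 / 4.472 = 983,463 s ≈ 273 hours.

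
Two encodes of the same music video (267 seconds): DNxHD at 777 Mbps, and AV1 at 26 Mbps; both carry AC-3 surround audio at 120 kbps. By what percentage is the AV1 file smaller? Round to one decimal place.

Audio: 120 kbps = 0.120 Mbps.
DNxHD: 777.120 Mbps × 267 s = 207491.0 Mb = 25.936 GB.
AV1: 26.120 Mbps × 267 s = 6974.0 Mb = 0.872 GB.
Reduction: (1 − 0.872/25.936) × 100 = 96.64%.

96.6%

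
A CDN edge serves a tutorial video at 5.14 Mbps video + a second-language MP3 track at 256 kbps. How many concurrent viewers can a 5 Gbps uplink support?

Audio: 256 kbps = 0.256 Mbps.
Per-viewer media rate: 5.396 Mbps.
5 Gbps = 5,000 Mbps; 5,000 / 5.396 = 926.61 → 926 viewers.

926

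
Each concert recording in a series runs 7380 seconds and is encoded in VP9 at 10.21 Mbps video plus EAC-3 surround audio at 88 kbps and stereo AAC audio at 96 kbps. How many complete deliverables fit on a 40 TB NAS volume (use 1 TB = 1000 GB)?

4171

Audio total: 88 + 96 = 184 kbps = 0.184 Mbps.
Total bitrate: 10.394 Mbps.
Per item: 10.394 Mbps × 7380 s = 76,708 Mb = 9,588 MB.
Capacity: 40 TB = 320,000,000 Mb; 4171.68 items → 4171 complete.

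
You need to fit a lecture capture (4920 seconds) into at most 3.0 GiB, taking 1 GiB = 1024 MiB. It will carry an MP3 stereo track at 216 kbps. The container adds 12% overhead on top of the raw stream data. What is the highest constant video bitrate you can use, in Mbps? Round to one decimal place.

Budget: 3.0 GiB = 25769.8 Mb.
Stream payload after overhead: 25769.8 / 1.12 = 23008.8 Mb.
Total bitrate budget: 23008.8 Mb / 4920 s = 4.677 Mbps.
Audio: 216 kbps = 0.216 Mbps.
Video: 4.677 − 0.216 = 4.461 Mbps.

4.5 Mbps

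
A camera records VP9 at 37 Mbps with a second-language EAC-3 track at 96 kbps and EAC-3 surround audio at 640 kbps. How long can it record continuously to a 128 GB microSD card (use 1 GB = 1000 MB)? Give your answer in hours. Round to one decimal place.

Audio total: 96 + 640 = 736 kbps = 0.736 Mbps.
Total bitrate: 37 + 0.736 = 37.736 Mbps.
Capacity: 128 GB = 1,024,000 Mb.
Recording time: 1,024,000 / 37.736 = 27,136 s ≈ 7.54 hours.

7.5 hours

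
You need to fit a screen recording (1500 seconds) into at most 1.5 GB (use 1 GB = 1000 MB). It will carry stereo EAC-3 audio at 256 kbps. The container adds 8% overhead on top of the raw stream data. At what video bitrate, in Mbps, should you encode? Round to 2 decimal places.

7.15 Mbps

Budget: 1.5 GB = 12000.0 Mb.
Stream payload after overhead: 12000.0 / 1.08 = 11111.1 Mb.
Total bitrate budget: 11111.1 Mb / 1500 s = 7.407 Mbps.
Audio: 256 kbps = 0.256 Mbps.
Video: 7.407 − 0.256 = 7.151 Mbps.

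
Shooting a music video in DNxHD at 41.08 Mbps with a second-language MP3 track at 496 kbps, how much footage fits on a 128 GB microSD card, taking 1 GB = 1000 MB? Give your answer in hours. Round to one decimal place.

6.8 hours

Audio: 496 kbps = 0.496 Mbps.
Total bitrate: 41.08 + 0.496 = 41.576 Mbps.
Capacity: 128 GB = 1,024,000 Mb.
Recording time: 1,024,000 / 41.576 = 24,630 s ≈ 6.84 hours.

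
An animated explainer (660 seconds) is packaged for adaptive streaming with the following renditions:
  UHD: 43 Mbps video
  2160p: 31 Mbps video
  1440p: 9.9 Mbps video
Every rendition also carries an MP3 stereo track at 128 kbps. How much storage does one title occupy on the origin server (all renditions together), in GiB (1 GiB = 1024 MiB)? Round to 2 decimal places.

Audio: 128 kbps = 0.128 Mbps.
Sum of rendition bitrates: (43+0.128) + (31+0.128) + (9.9+0.128) = 84.284 Mbps.
× 660 s = 55,627 Mb = 6,953 MB = 6.476 GiB.

6.48 GiB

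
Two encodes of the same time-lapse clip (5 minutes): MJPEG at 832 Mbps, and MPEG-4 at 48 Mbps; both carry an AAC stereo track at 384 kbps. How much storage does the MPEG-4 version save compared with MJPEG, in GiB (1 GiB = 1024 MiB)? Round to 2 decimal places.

5 min = 300 s
Audio: 384 kbps = 0.384 Mbps.
MJPEG: 832.384 Mbps × 300 s = 249715.2 Mb = 29.071 GiB.
MPEG-4: 48.384 Mbps × 300 s = 14515.2 Mb = 1.690 GiB.
Saving: 29.071 − 1.690 = 27.381 GiB.

27.38 GiB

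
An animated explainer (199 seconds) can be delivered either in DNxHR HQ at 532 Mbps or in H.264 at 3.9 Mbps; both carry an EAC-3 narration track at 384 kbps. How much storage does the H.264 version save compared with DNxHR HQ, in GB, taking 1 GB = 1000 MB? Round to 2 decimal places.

13.14 GB

Audio: 384 kbps = 0.384 Mbps.
DNxHR HQ: 532.384 Mbps × 199 s = 105944.4 Mb = 13.243 GB.
H.264: 4.284 Mbps × 199 s = 852.5 Mb = 0.107 GB.
Saving: 13.243 − 0.107 = 13.136 GB.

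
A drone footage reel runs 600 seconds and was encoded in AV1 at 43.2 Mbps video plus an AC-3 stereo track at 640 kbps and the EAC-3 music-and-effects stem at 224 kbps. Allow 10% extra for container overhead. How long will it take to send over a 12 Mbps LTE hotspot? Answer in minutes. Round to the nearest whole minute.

Audio total: 640 + 224 = 864 kbps = 0.864 Mbps.
Total bitrate: 44.064 Mbps.
File: 44.064 Mbps × 600 s = 26438.4 Mb.
With 10% container overhead: ×1.10. → 29082.2 Mb.
At 12 Mbps: 29082.2 / 12 = 2423.5 s ≈ 40.4 minutes.

40 minutes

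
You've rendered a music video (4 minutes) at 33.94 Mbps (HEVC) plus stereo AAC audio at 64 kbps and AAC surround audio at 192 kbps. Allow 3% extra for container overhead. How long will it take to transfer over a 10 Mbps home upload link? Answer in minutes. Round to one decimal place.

14.1 minutes

4 min = 240 s
Audio total: 64 + 192 = 256 kbps = 0.256 Mbps.
Total bitrate: 34.196 Mbps.
File: 34.196 Mbps × 240 s = 8207.0 Mb.
With 3% container overhead: ×1.03. → 8453.3 Mb.
At 10 Mbps: 8453.3 / 10 = 845.3 s ≈ 14.1 minutes.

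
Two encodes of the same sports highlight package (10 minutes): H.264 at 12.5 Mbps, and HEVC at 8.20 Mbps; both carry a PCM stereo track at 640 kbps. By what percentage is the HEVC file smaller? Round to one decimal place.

32.7%

10 min = 600 s
Audio: 640 kbps = 0.640 Mbps.
H.264: 13.140 Mbps × 600 s = 7884.0 Mb = 0.986 GB.
HEVC: 8.840 Mbps × 600 s = 5304.0 Mb = 0.663 GB.
Reduction: (1 − 0.663/0.986) × 100 = 32.72%.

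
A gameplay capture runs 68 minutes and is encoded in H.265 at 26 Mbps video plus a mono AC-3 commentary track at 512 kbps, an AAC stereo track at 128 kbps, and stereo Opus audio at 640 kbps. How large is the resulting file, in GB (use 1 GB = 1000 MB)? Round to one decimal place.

13.9 GB

68 min = 4080 s
Audio total: 512 + 128 + 640 = 1280 kbps = 1.280 Mbps.
Total bitrate: 26 + 1.280 = 27.280 Mbps.
Stream data: 27.280 Mbps × 4080 s = 111302.4 Mb.
111,302 Mb ÷ 8 = 13,913 MB → 13.91 GB.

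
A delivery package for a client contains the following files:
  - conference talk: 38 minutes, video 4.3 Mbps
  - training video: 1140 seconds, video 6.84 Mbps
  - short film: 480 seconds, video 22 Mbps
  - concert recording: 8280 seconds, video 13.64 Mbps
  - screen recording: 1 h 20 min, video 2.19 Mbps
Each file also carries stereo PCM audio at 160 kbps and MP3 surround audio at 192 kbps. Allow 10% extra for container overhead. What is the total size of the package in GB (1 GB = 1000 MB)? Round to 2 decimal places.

Audio total: 160 + 192 = 352 kbps = 0.352 Mbps.
conference talk: 4.652 Mbps × 2280 s × 1.10 = 11667.2 Mb
training video: 7.192 Mbps × 1140 s × 1.10 = 9018.8 Mb
short film: 22.352 Mbps × 480 s × 1.10 = 11801.9 Mb
concert recording: 13.992 Mbps × 8280 s × 1.10 = 127439.1 Mb
screen recording: 2.542 Mbps × 4800 s × 1.10 = 13421.8 Mb
Total: 173348.7 Mb = 21668.6 MB.
= 21.67 GB.

21.67 GB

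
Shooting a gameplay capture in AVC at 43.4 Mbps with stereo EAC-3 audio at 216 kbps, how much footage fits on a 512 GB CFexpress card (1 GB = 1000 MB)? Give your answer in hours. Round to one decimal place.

Audio: 216 kbps = 0.216 Mbps.
Total bitrate: 43.4 + 0.216 = 43.616 Mbps.
Capacity: 512 GB = 4,096,000 Mb.
Recording time: 4,096,000 / 43.616 = 93,910 s ≈ 26.1 hours.

26.1 hours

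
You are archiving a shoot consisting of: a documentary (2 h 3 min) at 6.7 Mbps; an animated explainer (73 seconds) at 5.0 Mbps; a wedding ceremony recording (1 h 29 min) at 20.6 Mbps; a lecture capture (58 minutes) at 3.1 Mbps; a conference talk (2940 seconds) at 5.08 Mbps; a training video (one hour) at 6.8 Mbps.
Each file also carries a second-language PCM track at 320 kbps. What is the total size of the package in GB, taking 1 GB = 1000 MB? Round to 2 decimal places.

27.16 GB

Audio: 320 kbps = 0.320 Mbps.
documentary: 7.020 Mbps × 7380 s = 51807.6 Mb
animated explainer: 5.320 Mbps × 73 s = 388.4 Mb
wedding ceremony recording: 20.920 Mbps × 5340 s = 111712.8 Mb
lecture capture: 3.420 Mbps × 3480 s = 11901.6 Mb
conference talk: 5.400 Mbps × 2940 s = 15876.0 Mb
training video: 7.120 Mbps × 3600 s = 25632.0 Mb
Total: 217318.4 Mb = 27164.8 MB.
= 27.16 GB.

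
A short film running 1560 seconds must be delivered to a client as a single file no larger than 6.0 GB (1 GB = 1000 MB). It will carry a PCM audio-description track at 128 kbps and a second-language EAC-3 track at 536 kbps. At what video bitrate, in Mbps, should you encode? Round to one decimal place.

30.1 Mbps

Budget: 6.0 GB = 48000.0 Mb.
Total bitrate budget: 48000.0 Mb / 1560 s = 30.769 Mbps.
Audio total: 128 + 536 = 664 kbps = 0.664 Mbps.
Video: 30.769 − 0.664 = 30.105 Mbps.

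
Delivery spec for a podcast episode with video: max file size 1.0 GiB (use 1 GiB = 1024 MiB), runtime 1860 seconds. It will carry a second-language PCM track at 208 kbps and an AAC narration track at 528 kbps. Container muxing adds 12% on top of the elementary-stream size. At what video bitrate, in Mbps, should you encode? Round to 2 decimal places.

3.39 Mbps

Budget: 1.0 GiB = 8589.9 Mb.
Stream payload after overhead: 8589.9 / 1.12 = 7669.6 Mb.
Total bitrate budget: 7669.6 Mb / 1860 s = 4.123 Mbps.
Audio total: 208 + 528 = 736 kbps = 0.736 Mbps.
Video: 4.123 − 0.736 = 3.387 Mbps.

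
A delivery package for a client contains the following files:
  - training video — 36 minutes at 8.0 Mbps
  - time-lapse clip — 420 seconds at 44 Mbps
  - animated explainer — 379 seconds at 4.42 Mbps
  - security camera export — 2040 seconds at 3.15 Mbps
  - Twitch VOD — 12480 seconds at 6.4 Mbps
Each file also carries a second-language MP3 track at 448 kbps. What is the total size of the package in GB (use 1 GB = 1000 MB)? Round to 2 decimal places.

16.45 GB

Audio: 448 kbps = 0.448 Mbps.
training video: 8.448 Mbps × 2160 s = 18247.7 Mb
time-lapse clip: 44.448 Mbps × 420 s = 18668.2 Mb
animated explainer: 4.868 Mbps × 379 s = 1845.0 Mb
security camera export: 3.598 Mbps × 2040 s = 7339.9 Mb
Twitch VOD: 6.848 Mbps × 12480 s = 85463.0 Mb
Total: 131563.8 Mb = 16445.5 MB.
= 16.45 GB.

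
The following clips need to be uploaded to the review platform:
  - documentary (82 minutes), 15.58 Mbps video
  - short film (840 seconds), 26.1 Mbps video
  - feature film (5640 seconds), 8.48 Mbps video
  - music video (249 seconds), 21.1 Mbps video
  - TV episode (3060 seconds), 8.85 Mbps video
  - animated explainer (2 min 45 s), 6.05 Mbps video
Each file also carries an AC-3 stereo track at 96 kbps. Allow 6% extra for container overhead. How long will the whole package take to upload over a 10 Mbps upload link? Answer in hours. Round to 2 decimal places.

Audio: 96 kbps = 0.096 Mbps.
documentary: 15.676 Mbps × 4920 s × 1.06 = 81753.5 Mb
short film: 26.196 Mbps × 840 s × 1.06 = 23324.9 Mb
feature film: 8.576 Mbps × 5640 s × 1.06 = 51270.8 Mb
music video: 21.196 Mbps × 249 s × 1.06 = 5594.5 Mb
TV episode: 8.946 Mbps × 3060 s × 1.06 = 29017.2 Mb
animated explainer: 6.146 Mbps × 165 s × 1.06 = 1074.9 Mb
Total: 192035.8 Mb = 24004.5 MB.
At 10 Mbps: 192035.8 / 10 = 19204 s ≈ 5.33 hours.

5.33 hours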